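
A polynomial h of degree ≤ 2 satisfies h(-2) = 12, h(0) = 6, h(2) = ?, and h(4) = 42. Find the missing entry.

16

The 3 known points determine the degree-2 polynomial uniquely.
Write h(s) = as^2 + bs + c. Substituting each data point gives a linear system:
  4a - 2b + c = 12
  c = 6
  16a + 4b + c = 42
Solving the system yields a = 2, b = 1, c = 6.
So h(s) = 2s^2 + s + 6.
Then h(2) = 16.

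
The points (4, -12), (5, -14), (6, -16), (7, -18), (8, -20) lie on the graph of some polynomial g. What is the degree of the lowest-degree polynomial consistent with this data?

Forward differences of the values at t = 4, 5, 6, 7, 8:
  g  : -12  -14  -16  -18  -20
  Δ  : -2  -2  -2  -2
  Δ^2: 0  0  0
  Δ^3: 0  0
  Δ^4: 0
The first differences are constant (-2) and nonzero, while all higher differences vanish, so the minimal degree is 1.

1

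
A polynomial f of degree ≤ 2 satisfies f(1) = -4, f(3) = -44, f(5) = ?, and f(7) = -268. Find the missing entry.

-132

The 3 known points determine the degree-2 polynomial uniquely.
Write f(t) = at^2 + bt + c. Substituting each data point gives a linear system:
  a + b + c = -4
  9a + 3b + c = -44
  49a + 7b + c = -268
Solving the system yields a = -6, b = 4, c = -2.
So f(t) = -6t^2 + 4t - 2.
Then f(5) = -132.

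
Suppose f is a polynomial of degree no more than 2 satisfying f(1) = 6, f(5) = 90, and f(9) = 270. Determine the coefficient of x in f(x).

3

Write f(x) = ax^2 + bx + c. Substituting each data point gives a linear system:
  a + b + c = 6
  25a + 5b + c = 90
  81a + 9b + c = 270
Solving the system yields a = 3, b = 3, c = 0.
So f(x) = 3x² + 3x.
The coefficient of x is 3.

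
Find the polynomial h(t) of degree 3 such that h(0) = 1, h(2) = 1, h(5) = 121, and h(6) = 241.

h(t) = 2t^3 - 6t^2 + 4t + 1

Write h(t) = at^3 + bt^2 + ct + d. Substituting each data point gives a linear system:
  d = 1
  8a + 4b + 2c + d = 1
  125a + 25b + 5c + d = 121
  216a + 36b + 6c + d = 241
Solving the system yields a = 2, b = -6, c = 4, d = 1.
So h(t) = 2t³ - 6t² + 4t + 1.
Check: h(0) = 1. ✓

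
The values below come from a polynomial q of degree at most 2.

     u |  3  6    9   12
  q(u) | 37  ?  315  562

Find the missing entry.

The 3 known points determine the degree-2 polynomial uniquely.
Write q(u) = au^2 + bu + c. Substituting each data point gives a linear system:
  9a + 3b + c = 37
  81a + 9b + c = 315
  144a + 12b + c = 562
Solving the system yields a = 4, b = -5/3, c = 6.
So q(u) = 4u² - (5/3)u + 6.
Then q(6) = 140.

140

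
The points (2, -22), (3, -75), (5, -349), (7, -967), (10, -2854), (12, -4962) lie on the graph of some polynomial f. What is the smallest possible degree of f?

3

Divided differences on the nodes 2, 3, 5, 7, 10, 12:
  order 0: -22  -75  -349  -967  -2854  -4962
  order 1: -53  -137  -309  -629  -1054
  order 2: -28  -43  -64  -85
  order 3: -3  -3  -3
  order 4: 0  0
  order 5: 0
The order-3 divided differences are all -3 (nonzero) and every higher order vanishes, so the data lies on a polynomial of degree exactly 3.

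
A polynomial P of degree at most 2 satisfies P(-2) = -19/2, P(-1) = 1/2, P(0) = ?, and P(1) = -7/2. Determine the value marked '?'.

5/2

The 3 known points determine the degree-2 polynomial uniquely.
Write P(s) = as^2 + bs + c. Substituting each data point gives a linear system:
  4a - 2b + c = -19/2
  a - b + c = 1/2
  a + b + c = -7/2
Solving the system yields a = -4, b = -2, c = 5/2.
So P(s) = -4s^2 - 2s + 5/2.
Then P(0) = 5/2.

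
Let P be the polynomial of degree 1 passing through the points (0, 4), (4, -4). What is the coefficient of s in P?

Write P(s) = as + b. Substituting each data point gives a linear system:
  b = 4
  4a + b = -4
Solving the system yields a = -2, b = 4.
So P(s) = -2s + 4.
The leading coefficient is -2.

-2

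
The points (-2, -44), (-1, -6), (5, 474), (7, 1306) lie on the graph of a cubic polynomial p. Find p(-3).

Using the Lagrange interpolation formula with nodes -2, -1, 5, 7:
  L_0(t) = (t + 1)(t - 5)(t - 7) / -63
  L_1(t) = (t + 2)(t - 5)(t - 7) / 48
  L_2(t) = (t + 2)(t + 1)(t - 7) / -84
  L_3(t) = (t + 2)(t + 1)(t - 5) / 144
Then p(t) = -44·L_0(t) - 6·L_1(t) + 474·L_2(t) + 1306·L_3(t).
Expanding and collecting terms gives p(t) = 4t³ - 2t² + 4t + 4.
Evaluating at t = -3: p(-3) = -134.

-134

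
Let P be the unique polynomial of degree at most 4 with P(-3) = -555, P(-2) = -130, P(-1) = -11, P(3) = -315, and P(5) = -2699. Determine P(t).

P(t) = -5t^4 + 4t^3 - 4t^2 + 4t + 6

Write P(t) = at^4 + bt^3 + ct^2 + dt + e. Substituting each data point gives a linear system:
  81a - 27b + 9c - 3d + e = -555
  16a - 8b + 4c - 2d + e = -130
  a - b + c - d + e = -11
  81a + 27b + 9c + 3d + e = -315
  625a + 125b + 25c + 5d + e = -2699
Solving the system yields a = -5, b = 4, c = -4, d = 4, e = 6.
So P(t) = -5t^4 + 4t^3 - 4t^2 + 4t + 6.
Check: P(-2) = -130. ✓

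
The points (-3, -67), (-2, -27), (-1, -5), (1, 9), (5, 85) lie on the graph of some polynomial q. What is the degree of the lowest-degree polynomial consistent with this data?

3

Divided differences on the nodes -3, -2, -1, 1, 5:
  order 0: -67  -27  -5  9  85
  order 1: 40  22  7  19
  order 2: -9  -5  2
  order 3: 1  1
  order 4: 0
The order-3 divided differences are all 1 (nonzero) and every higher order vanishes, so the data lies on a polynomial of degree exactly 3.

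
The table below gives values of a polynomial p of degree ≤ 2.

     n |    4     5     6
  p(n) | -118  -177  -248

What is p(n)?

p(n) = -6n^2 - 5n - 2

Write p(n) = an^2 + bn + c. Substituting each data point gives a linear system:
  16a + 4b + c = -118
  25a + 5b + c = -177
  36a + 6b + c = -248
Solving the system yields a = -6, b = -5, c = -2.
So p(n) = -6n² - 5n - 2.
Check: p(4) = -118. ✓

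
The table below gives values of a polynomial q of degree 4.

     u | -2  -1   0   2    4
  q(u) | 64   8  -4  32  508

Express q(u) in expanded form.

q(u) = 2u^4 - u^3 + 5u^2 - 4u - 4

Using the Lagrange interpolation formula with nodes -2, -1, 0, 2, 4:
  L_0(u) = (u + 1)u(u - 2)(u - 4) / 48
  L_1(u) = (u + 2)u(u - 2)(u - 4) / -15
  L_2(u) = (u + 2)(u + 1)(u - 2)(u - 4) / 16
  L_3(u) = (u + 2)(u + 1)u(u - 4) / -48
  L_4(u) = (u + 2)(u + 1)u(u - 2) / 240
Then q(u) = 64·L_0(u) + 8·L_1(u) - 4·L_2(u) + 32·L_3(u) + 508·L_4(u).
Expanding and collecting terms gives q(u) = 2u^4 - u^3 + 5u^2 - 4u - 4.
Check: q(0) = -4. ✓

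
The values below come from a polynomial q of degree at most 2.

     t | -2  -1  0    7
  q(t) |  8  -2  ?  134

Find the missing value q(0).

-6

The 3 known points determine the degree-2 polynomial uniquely.
Write q(t) = at^2 + bt + c. Substituting each data point gives a linear system:
  4a - 2b + c = 8
  a - b + c = -2
  49a + 7b + c = 134
Solving the system yields a = 3, b = -1, c = -6.
So q(t) = 3t² - t - 6.
Then q(0) = -6.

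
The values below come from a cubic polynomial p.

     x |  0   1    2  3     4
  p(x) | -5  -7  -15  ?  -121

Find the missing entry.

The 4 known points determine the degree-3 polynomial uniquely.
Write p(x) = ax^3 + bx^2 + cx + d. Substituting each data point gives a linear system:
  d = -5
  a + b + c + d = -7
  8a + 4b + 2c + d = -15
  64a + 16b + 4c + d = -121
Solving the system yields a = -3, b = 6, c = -5, d = -5.
So p(x) = -3x³ + 6x² - 5x - 5.
Then p(3) = -47.

-47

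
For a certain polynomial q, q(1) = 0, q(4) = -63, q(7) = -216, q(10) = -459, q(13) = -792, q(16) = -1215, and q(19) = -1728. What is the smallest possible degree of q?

2

Forward differences of the values at s = 1, 4, 7, 10, 13, 16, 19:
  q  : 0  -63  -216  -459  -792  -1215  -1728
  Δ  : -63  -153  -243  -333  -423  -513
  Δ^2: -90  -90  -90  -90  -90
  Δ^3: 0  0  0  0
  Δ^4: 0  0  0
  Δ^5: 0  0
  Δ^6: 0
The second differences are constant (-90) and nonzero, while all higher differences vanish, so the minimal degree is 2.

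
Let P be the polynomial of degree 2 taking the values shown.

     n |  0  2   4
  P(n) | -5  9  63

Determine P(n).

Using the Lagrange interpolation formula with nodes 0, 2, 4:
  L_0(n) = (n - 2)(n - 4) / 8
  L_1(n) = n(n - 4) / -4
  L_2(n) = n(n - 2) / 8
Then P(n) = -5·L_0(n) + 9·L_1(n) + 63·L_2(n).
Expanding and collecting terms gives P(n) = 5n^2 - 3n - 5.
Check: P(0) = -5. ✓

P(n) = 5n^2 - 3n - 5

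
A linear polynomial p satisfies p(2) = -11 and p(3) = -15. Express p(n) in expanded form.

Write p(n) = an + b. Substituting each data point gives a linear system:
  2a + b = -11
  3a + b = -15
Solving the system yields a = -4, b = -3.
So p(n) = -4n - 3.
Check: p(2) = -11. ✓

p(n) = -4n - 3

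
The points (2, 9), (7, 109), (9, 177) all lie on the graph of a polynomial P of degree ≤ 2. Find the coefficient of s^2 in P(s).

Write P(s) = as^2 + bs + c. Substituting each data point gives a linear system:
  4a + 2b + c = 9
  49a + 7b + c = 109
  81a + 9b + c = 177
Solving the system yields a = 2, b = 2, c = -3.
So P(s) = 2s² + 2s - 3.
The leading coefficient is 2.

2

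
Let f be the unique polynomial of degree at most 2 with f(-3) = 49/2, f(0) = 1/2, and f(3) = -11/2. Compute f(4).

Write f(x) = ax^2 + bx + c. Substituting each data point gives a linear system:
  9a - 3b + c = 49/2
  c = 1/2
  9a + 3b + c = -11/2
Solving the system yields a = 1, b = -5, c = 1/2.
So f(x) = x^2 - 5x + 1/2.
Then f(4) = -7/2.

-7/2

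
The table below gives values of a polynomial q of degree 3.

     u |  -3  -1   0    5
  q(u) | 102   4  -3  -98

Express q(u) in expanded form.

Write q(u) = au^3 + bu^2 + cu + d. Substituting each data point gives a linear system:
  -27a + 9b - 3c + d = 102
  -a + b - c + d = 4
  d = -3
  125a + 25b + 5c + d = -98
Solving the system yields a = -2, b = 6, c = 1, d = -3.
So q(u) = -2u^3 + 6u^2 + u - 3.
Check: q(-1) = 4. ✓

q(u) = -2u^3 + 6u^2 + u - 3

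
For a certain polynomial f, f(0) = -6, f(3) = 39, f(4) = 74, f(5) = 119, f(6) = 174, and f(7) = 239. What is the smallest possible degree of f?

2

Divided differences on the nodes 0, 3, 4, 5, 6, 7:
  order 0: -6  39  74  119  174  239
  order 1: 15  35  45  55  65
  order 2: 5  5  5  5
  order 3: 0  0  0
  order 4: 0  0
  order 5: 0
The order-2 divided differences are all 5 (nonzero) and every higher order vanishes, so the data lies on a polynomial of degree exactly 2.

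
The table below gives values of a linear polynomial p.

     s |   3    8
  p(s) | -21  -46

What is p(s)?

p(s) = -5s - 6

Using the Lagrange interpolation formula with nodes 3, 8:
  L_0(s) = (s - 8) / -5
  L_1(s) = (s - 3) / 5
Then p(s) = -21·L_0(s) - 46·L_1(s).
Expanding and collecting terms gives p(s) = -5s - 6.
Check: p(3) = -21. ✓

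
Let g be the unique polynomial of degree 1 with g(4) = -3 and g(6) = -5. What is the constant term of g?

1

Write g(u) = au + b. Substituting each data point gives a linear system:
  4a + b = -3
  6a + b = -5
Solving the system yields a = -1, b = 1.
So g(u) = -u + 1.
The constant term is 1.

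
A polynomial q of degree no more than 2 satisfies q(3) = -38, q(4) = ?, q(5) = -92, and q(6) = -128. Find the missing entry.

On equispaced nodes a degree-2 polynomial has vanishing third forward difference, so
  - q(3) + 3·q(4) - 3·q(5) + q(6) = 0.
Substituting the known values and solving for q(4):
  3·q(4) = -186
  q(4) = -62.

-62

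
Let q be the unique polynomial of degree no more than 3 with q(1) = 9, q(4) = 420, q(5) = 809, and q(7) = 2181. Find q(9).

Write q(n) = an^3 + bn^2 + cn + d. Substituting each data point gives a linear system:
  a + b + c + d = 9
  64a + 16b + 4c + d = 420
  125a + 25b + 5c + d = 809
  343a + 49b + 7c + d = 2181
Solving the system yields a = 6, b = 3, c = -4, d = 4.
So q(n) = 6n^3 + 3n^2 - 4n + 4.
Then q(9) = 4585.

4585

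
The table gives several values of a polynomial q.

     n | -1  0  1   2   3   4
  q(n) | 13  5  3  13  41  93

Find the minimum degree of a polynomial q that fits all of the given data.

Forward differences of the values at n = -1, 0, 1, 2, 3, 4:
  q  : 13  5  3  13  41  93
  Δ  : -8  -2  10  28  52
  Δ^2: 6  12  18  24
  Δ^3: 6  6  6
  Δ^4: 0  0
  Δ^5: 0
The third differences are constant (6) and nonzero, while all higher differences vanish, so the minimal degree is 3.

3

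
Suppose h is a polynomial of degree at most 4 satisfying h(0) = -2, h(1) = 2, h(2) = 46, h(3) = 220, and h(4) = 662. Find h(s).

Write h(s) = as^4 + bs^3 + cs^2 + ds + e. Substituting each data point gives a linear system:
  e = -2
  a + b + c + d + e = 2
  16a + 8b + 4c + 2d + e = 46
  81a + 27b + 9c + 3d + e = 220
  256a + 64b + 16c + 4d + e = 662
Solving the system yields a = 2, b = 3, c = -3, d = 2, e = -2.
So h(s) = 2s^4 + 3s^3 - 3s^2 + 2s - 2.
Check: h(0) = -2. ✓

h(s) = 2s^4 + 3s^3 - 3s^2 + 2s - 2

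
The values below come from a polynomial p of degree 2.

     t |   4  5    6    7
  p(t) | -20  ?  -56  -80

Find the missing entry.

-36

On equispaced nodes a degree-2 polynomial has vanishing third forward difference, so
  - p(4) + 3·p(5) - 3·p(6) + p(7) = 0.
Substituting the known values and solving for p(5):
  3·p(5) = -108
  p(5) = -36.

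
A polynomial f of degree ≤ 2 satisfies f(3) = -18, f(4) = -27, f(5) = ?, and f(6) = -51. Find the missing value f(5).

-38

The 3 known points determine the degree-2 polynomial uniquely.
Write f(t) = at^2 + bt + c. Substituting each data point gives a linear system:
  9a + 3b + c = -18
  16a + 4b + c = -27
  36a + 6b + c = -51
Solving the system yields a = -1, b = -2, c = -3.
So f(t) = -t^2 - 2t - 3.
Then f(5) = -38.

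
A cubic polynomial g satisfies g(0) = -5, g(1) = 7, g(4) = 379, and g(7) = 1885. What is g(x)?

g(x) = 5x^3 + 3x^2 + 4x - 5

Using the Lagrange interpolation formula with nodes 0, 1, 4, 7:
  L_0(x) = (x - 1)(x - 4)(x - 7) / -28
  L_1(x) = x(x - 4)(x - 7) / 18
  L_2(x) = x(x - 1)(x - 7) / -36
  L_3(x) = x(x - 1)(x - 4) / 126
Then g(x) = -5·L_0(x) + 7·L_1(x) + 379·L_2(x) + 1885·L_3(x).
Expanding and collecting terms gives g(x) = 5x³ + 3x² + 4x - 5.
Check: g(7) = 1885. ✓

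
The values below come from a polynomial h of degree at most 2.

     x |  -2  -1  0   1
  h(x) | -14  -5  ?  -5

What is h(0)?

-2

On equispaced nodes a degree-2 polynomial has vanishing third forward difference, so
  - h(-2) + 3·h(-1) - 3·h(0) + h(1) = 0.
Substituting the known values and solving for h(0):
  -3·h(0) = 6
  h(0) = -2.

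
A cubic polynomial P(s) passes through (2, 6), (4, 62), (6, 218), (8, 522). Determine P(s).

P(s) = s^3 + (1/2)s^2 - 3s + 2

Write P(s) = as^3 + bs^2 + cs + d. Substituting each data point gives a linear system:
  8a + 4b + 2c + d = 6
  64a + 16b + 4c + d = 62
  216a + 36b + 6c + d = 218
  512a + 64b + 8c + d = 522
Solving the system yields a = 1, b = 1/2, c = -3, d = 2.
So P(s) = s^3 + (1/2)s^2 - 3s + 2.
Check: P(6) = 218. ✓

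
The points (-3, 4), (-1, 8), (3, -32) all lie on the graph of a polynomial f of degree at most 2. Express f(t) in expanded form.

Using the Lagrange interpolation formula with nodes -3, -1, 3:
  L_0(t) = (t + 1)(t - 3) / 12
  L_1(t) = (t + 3)(t - 3) / -8
  L_2(t) = (t + 3)(t + 1) / 24
Then f(t) = 4·L_0(t) + 8·L_1(t) - 32·L_2(t).
Expanding and collecting terms gives f(t) = -2t^2 - 6t + 4.
Check: f(-3) = 4. ✓

f(t) = -2t^2 - 6t + 4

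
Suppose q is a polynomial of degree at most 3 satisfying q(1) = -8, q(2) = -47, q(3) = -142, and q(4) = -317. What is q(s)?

Write q(s) = as^3 + bs^2 + cs + d. Substituting each data point gives a linear system:
  a + b + c + d = -8
  8a + 4b + 2c + d = -47
  27a + 9b + 3c + d = -142
  64a + 16b + 4c + d = -317
Solving the system yields a = -4, b = -4, c = 1, d = -1.
So q(s) = -4s^3 - 4s^2 + s - 1.
Check: q(4) = -317. ✓

q(s) = -4s^3 - 4s^2 + s - 1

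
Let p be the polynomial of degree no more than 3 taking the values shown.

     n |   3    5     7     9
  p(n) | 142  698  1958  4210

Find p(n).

Using the Lagrange interpolation formula with nodes 3, 5, 7, 9:
  L_0(n) = (n - 5)(n - 7)(n - 9) / -48
  L_1(n) = (n - 3)(n - 7)(n - 9) / 16
  L_2(n) = (n - 3)(n - 5)(n - 9) / -16
  L_3(n) = (n - 3)(n - 5)(n - 7) / 48
Then p(n) = 142·L_0(n) + 698·L_1(n) + 1958·L_2(n) + 4210·L_3(n).
Expanding and collecting terms gives p(n) = 6n^3 - 2n^2 - 2.
Check: p(7) = 1958. ✓

p(n) = 6n^3 - 2n^2 - 2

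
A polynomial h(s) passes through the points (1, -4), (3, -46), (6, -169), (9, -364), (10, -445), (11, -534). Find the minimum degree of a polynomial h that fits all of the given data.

Divided differences on the nodes 1, 3, 6, 9, 10, 11:
  order 0: -4  -46  -169  -364  -445  -534
  order 1: -21  -41  -65  -81  -89
  order 2: -4  -4  -4  -4
  order 3: 0  0  0
  order 4: 0  0
  order 5: 0
The order-2 divided differences are all -4 (nonzero) and every higher order vanishes, so the data lies on a polynomial of degree exactly 2.

2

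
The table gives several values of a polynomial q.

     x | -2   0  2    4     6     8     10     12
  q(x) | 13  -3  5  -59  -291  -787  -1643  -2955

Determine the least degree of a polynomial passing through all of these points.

3

Forward differences of the values at x = -2, 0, 2, 4, 6, 8, 10, 12:
  q  : 13  -3  5  -59  -291  -787  -1643  -2955
  Δ  : -16  8  -64  -232  -496  -856  -1312
  Δ^2: 24  -72  -168  -264  -360  -456
  Δ^3: -96  -96  -96  -96  -96
  Δ^4: 0  0  0  0
  Δ^5: 0  0  0
  Δ^6: 0  0
  Δ^7: 0
The third differences are constant (-96) and nonzero, while all higher differences vanish, so the minimal degree is 3.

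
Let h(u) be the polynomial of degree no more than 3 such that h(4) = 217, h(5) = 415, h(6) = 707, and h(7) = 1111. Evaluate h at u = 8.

1645

Using the Lagrange interpolation formula with nodes 4, 5, 6, 7:
  L_0(u) = (u - 5)(u - 6)(u - 7) / -6
  L_1(u) = (u - 4)(u - 6)(u - 7) / 2
  L_2(u) = (u - 4)(u - 5)(u - 7) / -2
  L_3(u) = (u - 4)(u - 5)(u - 6) / 6
Then h(u) = 217·L_0(u) + 415·L_1(u) + 707·L_2(u) + 1111·L_3(u).
Expanding and collecting terms gives h(u) = 3u^3 + 2u^2 - 3u + 5.
Evaluating at u = 8: h(8) = 1645.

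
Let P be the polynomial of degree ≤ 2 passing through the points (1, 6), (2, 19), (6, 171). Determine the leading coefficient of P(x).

5

Write P(x) = ax^2 + bx + c. Substituting each data point gives a linear system:
  a + b + c = 6
  4a + 2b + c = 19
  36a + 6b + c = 171
Solving the system yields a = 5, b = -2, c = 3.
So P(x) = 5x^2 - 2x + 3.
The leading coefficient is 5.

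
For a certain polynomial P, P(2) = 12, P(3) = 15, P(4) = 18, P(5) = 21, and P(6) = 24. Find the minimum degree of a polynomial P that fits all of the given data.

Forward differences of the values at s = 2, 3, 4, 5, 6:
  P  : 12  15  18  21  24
  Δ  : 3  3  3  3
  Δ^2: 0  0  0
  Δ^3: 0  0
  Δ^4: 0
The first differences are constant (3) and nonzero, while all higher differences vanish, so the minimal degree is 1.

1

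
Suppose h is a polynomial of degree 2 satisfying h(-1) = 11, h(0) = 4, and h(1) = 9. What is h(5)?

149

Using the Lagrange interpolation formula with nodes -1, 0, 1:
  L_0(s) = s(s - 1) / 2
  L_1(s) = (s + 1)(s - 1) / -1
  L_2(s) = (s + 1)s / 2
Then h(s) = 11·L_0(s) + 4·L_1(s) + 9·L_2(s).
Expanding and collecting terms gives h(s) = 6s^2 - s + 4.
Evaluating at s = 5: h(5) = 149.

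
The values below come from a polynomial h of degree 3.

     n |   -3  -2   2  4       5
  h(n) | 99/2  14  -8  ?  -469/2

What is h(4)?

-115

The 4 known points determine the degree-3 polynomial uniquely.
Write h(n) = an^3 + bn^2 + cn + d. Substituting each data point gives a linear system:
  -27a + 9b - 3c + d = 99/2
  -8a + 4b - 2c + d = 14
  8a + 4b + 2c + d = -8
  125a + 25b + 5c + d = -469/2
Solving the system yields a = -2, b = 0, c = 5/2, d = 3.
So h(n) = -2n^3 + (5/2)n + 3.
Then h(4) = -115.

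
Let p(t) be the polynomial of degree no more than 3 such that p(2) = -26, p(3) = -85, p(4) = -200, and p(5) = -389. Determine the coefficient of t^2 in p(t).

-1

Write p(t) = at^3 + bt^2 + ct + d. Substituting each data point gives a linear system:
  8a + 4b + 2c + d = -26
  27a + 9b + 3c + d = -85
  64a + 16b + 4c + d = -200
  125a + 25b + 5c + d = -389
Solving the system yields a = -3, b = -1, c = 3, d = -4.
So p(t) = -3t^3 - t^2 + 3t - 4.
The coefficient of t^2 is -1.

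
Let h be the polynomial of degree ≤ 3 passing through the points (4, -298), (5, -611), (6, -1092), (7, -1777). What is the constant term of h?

Write h(n) = an^3 + bn^2 + cn + d. Substituting each data point gives a linear system:
  64a + 16b + 4c + d = -298
  125a + 25b + 5c + d = -611
  216a + 36b + 6c + d = -1092
  343a + 49b + 7c + d = -1777
Solving the system yields a = -6, b = 6, c = -1, d = -6.
So h(n) = -6n³ + 6n² - n - 6.
The constant term is -6.

-6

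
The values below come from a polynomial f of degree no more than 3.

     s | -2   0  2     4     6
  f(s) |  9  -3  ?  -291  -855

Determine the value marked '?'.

The 4 known points determine the degree-3 polynomial uniquely.
Write f(s) = as^3 + bs^2 + cs + d. Substituting each data point gives a linear system:
  -8a + 4b - 2c + d = 9
  d = -3
  64a + 16b + 4c + d = -291
  216a + 36b + 6c + d = -855
Solving the system yields a = -3, b = -5, c = -4, d = -3.
So f(s) = -3s^3 - 5s^2 - 4s - 3.
Then f(2) = -55.

-55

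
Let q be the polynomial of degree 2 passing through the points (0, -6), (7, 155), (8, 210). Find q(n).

Using the Lagrange interpolation formula with nodes 0, 7, 8:
  L_0(n) = (n - 7)(n - 8) / 56
  L_1(n) = n(n - 8) / -7
  L_2(n) = n(n - 7) / 8
Then q(n) = -6·L_0(n) + 155·L_1(n) + 210·L_2(n).
Expanding and collecting terms gives q(n) = 4n² - 5n - 6.
Check: q(7) = 155. ✓

q(n) = 4n^2 - 5n - 6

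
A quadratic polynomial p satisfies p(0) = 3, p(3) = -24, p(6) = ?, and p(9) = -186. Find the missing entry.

On equispaced nodes a degree-2 polynomial has vanishing third forward difference, so
  - p(0) + 3·p(3) - 3·p(6) + p(9) = 0.
Substituting the known values and solving for p(6):
  -3·p(6) = 261
  p(6) = -87.

-87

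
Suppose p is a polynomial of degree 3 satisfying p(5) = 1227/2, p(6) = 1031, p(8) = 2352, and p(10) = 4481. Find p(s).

p(s) = 4s^3 + 5s^2 - (3/2)s - 4

Write p(s) = as^3 + bs^2 + cs + d. Substituting each data point gives a linear system:
  125a + 25b + 5c + d = 1227/2
  216a + 36b + 6c + d = 1031
  512a + 64b + 8c + d = 2352
  1000a + 100b + 10c + d = 4481
Solving the system yields a = 4, b = 5, c = -3/2, d = -4.
So p(s) = 4s^3 + 5s^2 - (3/2)s - 4.
Check: p(8) = 2352. ✓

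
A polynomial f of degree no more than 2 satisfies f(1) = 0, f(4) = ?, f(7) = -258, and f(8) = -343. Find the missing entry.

The 3 known points determine the degree-2 polynomial uniquely.
Write f(s) = as^2 + bs + c. Substituting each data point gives a linear system:
  a + b + c = 0
  49a + 7b + c = -258
  64a + 8b + c = -343
Solving the system yields a = -6, b = 5, c = 1.
So f(s) = -6s^2 + 5s + 1.
Then f(4) = -75.

-75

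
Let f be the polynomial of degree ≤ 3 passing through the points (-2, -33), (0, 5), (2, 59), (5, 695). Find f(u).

f(u) = 5u^3 + 2u^2 + 3u + 5

Write f(u) = au^3 + bu^2 + cu + d. Substituting each data point gives a linear system:
  -8a + 4b - 2c + d = -33
  d = 5
  8a + 4b + 2c + d = 59
  125a + 25b + 5c + d = 695
Solving the system yields a = 5, b = 2, c = 3, d = 5.
So f(u) = 5u^3 + 2u^2 + 3u + 5.
Check: f(2) = 59. ✓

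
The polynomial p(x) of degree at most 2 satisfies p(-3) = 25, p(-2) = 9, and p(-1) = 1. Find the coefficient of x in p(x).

Write p(x) = ax^2 + bx + c. Substituting each data point gives a linear system:
  9a - 3b + c = 25
  4a - 2b + c = 9
  a - b + c = 1
Solving the system yields a = 4, b = 4, c = 1.
So p(x) = 4x^2 + 4x + 1.
The coefficient of x is 4.

4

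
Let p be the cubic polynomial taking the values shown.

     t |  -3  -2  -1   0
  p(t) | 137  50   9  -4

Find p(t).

p(t) = -3t^3 + 5t^2 - 5t - 4

Write p(t) = at^3 + bt^2 + ct + d. Substituting each data point gives a linear system:
  -27a + 9b - 3c + d = 137
  -8a + 4b - 2c + d = 50
  -a + b - c + d = 9
  d = -4
Solving the system yields a = -3, b = 5, c = -5, d = -4.
So p(t) = -3t³ + 5t² - 5t - 4.
Check: p(-2) = 50. ✓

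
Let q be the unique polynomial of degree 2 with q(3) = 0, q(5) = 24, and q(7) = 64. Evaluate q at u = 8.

90

Using the Lagrange interpolation formula with nodes 3, 5, 7:
  L_0(u) = (u - 5)(u - 7) / 8
  L_1(u) = (u - 3)(u - 7) / -4
  L_2(u) = (u - 3)(u - 5) / 8
Then q(u) = 0·L_0(u) + 24·L_1(u) + 64·L_2(u).
Expanding and collecting terms gives q(u) = 2u² - 4u - 6.
Evaluating at u = 8: q(8) = 90.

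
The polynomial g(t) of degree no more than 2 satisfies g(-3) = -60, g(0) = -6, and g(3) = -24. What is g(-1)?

Using the Lagrange interpolation formula with nodes -3, 0, 3:
  L_0(t) = t(t - 3) / 18
  L_1(t) = (t + 3)(t - 3) / -9
  L_2(t) = (t + 3)t / 18
Then g(t) = -60·L_0(t) - 6·L_1(t) - 24·L_2(t).
Expanding and collecting terms gives g(t) = -4t² + 6t - 6.
Evaluating at t = -1: g(-1) = -16.

-16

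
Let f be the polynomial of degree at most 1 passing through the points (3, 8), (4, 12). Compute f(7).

24

Using the Lagrange interpolation formula with nodes 3, 4:
  L_0(x) = (x - 4) / -1
  L_1(x) = (x - 3) / 1
Then f(x) = 8·L_0(x) + 12·L_1(x).
Expanding and collecting terms gives f(x) = 4x - 4.
Evaluating at x = 7: f(7) = 24.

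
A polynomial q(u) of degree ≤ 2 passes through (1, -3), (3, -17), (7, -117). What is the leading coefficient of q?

-3

Write q(u) = au^2 + bu + c. Substituting each data point gives a linear system:
  a + b + c = -3
  9a + 3b + c = -17
  49a + 7b + c = -117
Solving the system yields a = -3, b = 5, c = -5.
So q(u) = -3u^2 + 5u - 5.
The leading coefficient is -3.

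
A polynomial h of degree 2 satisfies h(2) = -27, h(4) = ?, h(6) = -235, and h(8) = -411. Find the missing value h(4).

On equispaced nodes a degree-2 polynomial has vanishing third forward difference, so
  - h(2) + 3·h(4) - 3·h(6) + h(8) = 0.
Substituting the known values and solving for h(4):
  3·h(4) = -321
  h(4) = -107.

-107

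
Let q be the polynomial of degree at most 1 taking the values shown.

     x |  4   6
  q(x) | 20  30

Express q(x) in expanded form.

q(x) = 5x

Using the Lagrange interpolation formula with nodes 4, 6:
  L_0(x) = (x - 6) / -2
  L_1(x) = (x - 4) / 2
Then q(x) = 20·L_0(x) + 30·L_1(x).
Expanding and collecting terms gives q(x) = 5x.
Check: q(6) = 30. ✓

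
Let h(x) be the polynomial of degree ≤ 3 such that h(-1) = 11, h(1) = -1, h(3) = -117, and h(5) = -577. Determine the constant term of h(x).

Write h(x) = ax^3 + bx^2 + cx + d. Substituting each data point gives a linear system:
  -a + b - c + d = 11
  a + b + c + d = -1
  27a + 9b + 3c + d = -117
  125a + 25b + 5c + d = -577
Solving the system yields a = -5, b = 2, c = -1, d = 3.
So h(x) = -5x^3 + 2x^2 - x + 3.
The constant term is 3.

3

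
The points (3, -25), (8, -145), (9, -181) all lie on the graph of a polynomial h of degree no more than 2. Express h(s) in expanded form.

Write h(s) = as^2 + bs + c. Substituting each data point gives a linear system:
  9a + 3b + c = -25
  64a + 8b + c = -145
  81a + 9b + c = -181
Solving the system yields a = -2, b = -2, c = -1.
So h(s) = -2s^2 - 2s - 1.
Check: h(9) = -181. ✓

h(s) = -2s^2 - 2s - 1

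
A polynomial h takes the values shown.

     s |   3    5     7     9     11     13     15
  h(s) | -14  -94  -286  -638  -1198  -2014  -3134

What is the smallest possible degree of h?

Forward differences of the values at s = 3, 5, 7, 9, 11, 13, 15:
  h  : -14  -94  -286  -638  -1198  -2014  -3134
  Δ  : -80  -192  -352  -560  -816  -1120
  Δ^2: -112  -160  -208  -256  -304
  Δ^3: -48  -48  -48  -48
  Δ^4: 0  0  0
  Δ^5: 0  0
  Δ^6: 0
The third differences are constant (-48) and nonzero, while all higher differences vanish, so the minimal degree is 3.

3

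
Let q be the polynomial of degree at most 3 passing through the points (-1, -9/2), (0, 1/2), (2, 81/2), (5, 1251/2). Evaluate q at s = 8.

Using the Lagrange interpolation formula with nodes -1, 0, 2, 5:
  L_0(s) = s(s - 2)(s - 5) / -18
  L_1(s) = (s + 1)(s - 2)(s - 5) / 10
  L_2(s) = (s + 1)s(s - 5) / -18
  L_3(s) = (s + 1)s(s - 2) / 90
Then q(s) = -9/2·L_0(s) + 1/2·L_1(s) + 81/2·L_2(s) + 1251/2·L_3(s).
Expanding and collecting terms gives q(s) = 5s^3 + 1/2.
Evaluating at s = 8: q(8) = 5121/2.

5121/2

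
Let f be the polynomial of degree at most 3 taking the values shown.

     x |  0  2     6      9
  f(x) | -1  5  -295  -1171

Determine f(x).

Using the Lagrange interpolation formula with nodes 0, 2, 6, 9:
  L_0(x) = (x - 2)(x - 6)(x - 9) / -108
  L_1(x) = x(x - 6)(x - 9) / 56
  L_2(x) = x(x - 2)(x - 9) / -72
  L_3(x) = x(x - 2)(x - 6) / 189
Then f(x) = -1·L_0(x) + 5·L_1(x) - 295·L_2(x) - 1171·L_3(x).
Expanding and collecting terms gives f(x) = -2x^3 + 3x^2 + 5x - 1.
Check: f(0) = -1. ✓

f(x) = -2x^3 + 3x^2 + 5x - 1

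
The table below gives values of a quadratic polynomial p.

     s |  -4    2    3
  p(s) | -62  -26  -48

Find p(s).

Using the Lagrange interpolation formula with nodes -4, 2, 3:
  L_0(s) = (s - 2)(s - 3) / 42
  L_1(s) = (s + 4)(s - 3) / -6
  L_2(s) = (s + 4)(s - 2) / 7
Then p(s) = -62·L_0(s) - 26·L_1(s) - 48·L_2(s).
Expanding and collecting terms gives p(s) = -4s^2 - 2s - 6.
Check: p(-4) = -62. ✓

p(s) = -4s^2 - 2s - 6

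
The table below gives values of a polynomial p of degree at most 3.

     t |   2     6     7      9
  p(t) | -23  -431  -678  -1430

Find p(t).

p(t) = -2t^3 + t^2 - 6t + 1

Write p(t) = at^3 + bt^2 + ct + d. Substituting each data point gives a linear system:
  8a + 4b + 2c + d = -23
  216a + 36b + 6c + d = -431
  343a + 49b + 7c + d = -678
  729a + 81b + 9c + d = -1430
Solving the system yields a = -2, b = 1, c = -6, d = 1.
So p(t) = -2t^3 + t^2 - 6t + 1.
Check: p(6) = -431. ✓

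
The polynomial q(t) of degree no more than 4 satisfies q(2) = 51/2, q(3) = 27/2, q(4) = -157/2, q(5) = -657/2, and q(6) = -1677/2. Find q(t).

Write q(t) = at^4 + bt^3 + ct^2 + dt + e. Substituting each data point gives a linear system:
  16a + 8b + 4c + 2d + e = 51/2
  81a + 27b + 9c + 3d + e = 27/2
  256a + 64b + 16c + 4d + e = -157/2
  625a + 125b + 25c + 5d + e = -657/2
  1296a + 216b + 36c + 6d + e = -1677/2
Solving the system yields a = -1, b = 1, c = 6, d = 4, e = 3/2.
So q(t) = -t^4 + t^3 + 6t^2 + 4t + 3/2.
Check: q(3) = 27/2. ✓

q(t) = -t^4 + t^3 + 6t^2 + 4t + 3/2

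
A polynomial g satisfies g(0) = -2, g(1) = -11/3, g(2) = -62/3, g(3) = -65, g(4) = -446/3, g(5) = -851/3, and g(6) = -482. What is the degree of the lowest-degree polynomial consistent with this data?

3

Forward differences of the values at n = 0, 1, 2, 3, 4, 5, 6:
  g  : -2  -11/3  -62/3  -65  -446/3  -851/3  -482
  Δ  : -5/3  -17  -133/3  -251/3  -135  -595/3
  Δ^2: -46/3  -82/3  -118/3  -154/3  -190/3
  Δ^3: -12  -12  -12  -12
  Δ^4: 0  0  0
  Δ^5: 0  0
  Δ^6: 0
The third differences are constant (-12) and nonzero, while all higher differences vanish, so the minimal degree is 3.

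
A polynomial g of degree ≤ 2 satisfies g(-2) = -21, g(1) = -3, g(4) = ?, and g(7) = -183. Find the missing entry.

The 3 known points determine the degree-2 polynomial uniquely.
Write g(n) = an^2 + bn + c. Substituting each data point gives a linear system:
  4a - 2b + c = -21
  a + b + c = -3
  49a + 7b + c = -183
Solving the system yields a = -4, b = 2, c = -1.
So g(n) = -4n^2 + 2n - 1.
Then g(4) = -57.

-57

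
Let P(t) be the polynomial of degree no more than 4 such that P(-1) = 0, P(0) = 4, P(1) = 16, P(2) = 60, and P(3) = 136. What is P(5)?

264

Write P(t) = at^4 + bt^3 + ct^2 + dt + e. Substituting each data point gives a linear system:
  a - b + c - d + e = 0
  e = 4
  a + b + c + d + e = 16
  16a + 8b + 4c + 2d + e = 60
  81a + 27b + 9c + 3d + e = 136
Solving the system yields a = -1, b = 6, c = 5, d = 2, e = 4.
So P(t) = -t^4 + 6t^3 + 5t^2 + 2t + 4.
Then P(5) = 264.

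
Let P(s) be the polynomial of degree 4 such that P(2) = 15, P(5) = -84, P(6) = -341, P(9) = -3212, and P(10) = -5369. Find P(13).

-18212

Write P(s) = as^4 + bs^3 + cs^2 + ds + e. Substituting each data point gives a linear system:
  16a + 8b + 4c + 2d + e = 15
  625a + 125b + 25c + 5d + e = -84
  1296a + 216b + 36c + 6d + e = -341
  6561a + 729b + 81c + 9d + e = -3212
  10000a + 1000b + 100c + 10d + e = -5369
Solving the system yields a = -1, b = 5, c = -4, d = 3, e = 1.
So P(s) = -s⁴ + 5s³ - 4s² + 3s + 1.
Then P(13) = -18212.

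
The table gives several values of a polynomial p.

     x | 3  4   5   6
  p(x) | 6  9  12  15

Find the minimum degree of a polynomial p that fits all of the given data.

Forward differences of the values at x = 3, 4, 5, 6:
  p  : 6  9  12  15
  Δ  : 3  3  3
  Δ^2: 0  0
  Δ^3: 0
The first differences are constant (3) and nonzero, while all higher differences vanish, so the minimal degree is 1.

1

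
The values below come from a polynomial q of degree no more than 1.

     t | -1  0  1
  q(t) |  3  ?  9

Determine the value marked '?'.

The 2 known points determine the degree-1 polynomial uniquely.
Write q(t) = at + b. Substituting each data point gives a linear system:
  -a + b = 3
  a + b = 9
Solving the system yields a = 3, b = 6.
So q(t) = 3t + 6.
Then q(0) = 6.

6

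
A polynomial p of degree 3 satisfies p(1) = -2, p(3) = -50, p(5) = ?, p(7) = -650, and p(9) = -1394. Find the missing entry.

The 4 known points determine the degree-3 polynomial uniquely.
Write p(t) = at^3 + bt^2 + ct + d. Substituting each data point gives a linear system:
  a + b + c + d = -2
  27a + 9b + 3c + d = -50
  343a + 49b + 7c + d = -650
  729a + 81b + 9c + d = -1394
Solving the system yields a = -2, b = 1, c = -2, d = 1.
So p(t) = -2t^3 + t^2 - 2t + 1.
Then p(5) = -234.

-234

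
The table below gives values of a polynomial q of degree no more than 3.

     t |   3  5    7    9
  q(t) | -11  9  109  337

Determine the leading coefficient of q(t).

Write q(t) = at^3 + bt^2 + ct + d. Substituting each data point gives a linear system:
  27a + 9b + 3c + d = -11
  125a + 25b + 5c + d = 9
  343a + 49b + 7c + d = 109
  729a + 81b + 9c + d = 337
Solving the system yields a = 1, b = -5, c = 1, d = 4.
So q(t) = t^3 - 5t^2 + t + 4.
The leading coefficient is 1.

1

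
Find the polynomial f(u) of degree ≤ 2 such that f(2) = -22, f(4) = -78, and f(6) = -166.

Using the Lagrange interpolation formula with nodes 2, 4, 6:
  L_0(u) = (u - 4)(u - 6) / 8
  L_1(u) = (u - 2)(u - 6) / -4
  L_2(u) = (u - 2)(u - 4) / 8
Then f(u) = -22·L_0(u) - 78·L_1(u) - 166·L_2(u).
Expanding and collecting terms gives f(u) = -4u^2 - 4u + 2.
Check: f(2) = -22. ✓

f(u) = -4u^2 - 4u + 2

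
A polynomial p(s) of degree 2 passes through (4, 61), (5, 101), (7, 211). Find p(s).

Write p(s) = as^2 + bs + c. Substituting each data point gives a linear system:
  16a + 4b + c = 61
  25a + 5b + c = 101
  49a + 7b + c = 211
Solving the system yields a = 5, b = -5, c = 1.
So p(s) = 5s^2 - 5s + 1.
Check: p(4) = 61. ✓

p(s) = 5s^2 - 5s + 1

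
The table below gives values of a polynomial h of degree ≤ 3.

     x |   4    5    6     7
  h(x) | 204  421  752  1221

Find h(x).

Write h(x) = ax^3 + bx^2 + cx + d. Substituting each data point gives a linear system:
  64a + 16b + 4c + d = 204
  125a + 25b + 5c + d = 421
  216a + 36b + 6c + d = 752
  343a + 49b + 7c + d = 1221
Solving the system yields a = 4, b = -3, c = 0, d = -4.
So h(x) = 4x^3 - 3x^2 - 4.
Check: h(7) = 1221. ✓

h(x) = 4x^3 - 3x^2 - 4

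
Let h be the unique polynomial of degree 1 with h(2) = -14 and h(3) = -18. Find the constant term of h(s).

-6

Write h(s) = as + b. Substituting each data point gives a linear system:
  2a + b = -14
  3a + b = -18
Solving the system yields a = -4, b = -6.
So h(s) = -4s - 6.
The constant term is -6.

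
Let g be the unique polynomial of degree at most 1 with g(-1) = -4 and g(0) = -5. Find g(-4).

-1

Using the Lagrange interpolation formula with nodes -1, 0:
  L_0(s) = s / -1
  L_1(s) = (s + 1) / 1
Then g(s) = -4·L_0(s) - 5·L_1(s).
Expanding and collecting terms gives g(s) = -s - 5.
Evaluating at s = -4: g(-4) = -1.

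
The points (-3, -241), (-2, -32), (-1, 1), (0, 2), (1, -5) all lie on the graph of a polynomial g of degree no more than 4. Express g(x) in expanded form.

g(x) = -5x^4 - 6x^3 + x^2 + 3x + 2

Write g(x) = ax^4 + bx^3 + cx^2 + dx + e. Substituting each data point gives a linear system:
  81a - 27b + 9c - 3d + e = -241
  16a - 8b + 4c - 2d + e = -32
  a - b + c - d + e = 1
  e = 2
  a + b + c + d + e = -5
Solving the system yields a = -5, b = -6, c = 1, d = 3, e = 2.
So g(x) = -5x⁴ - 6x³ + x² + 3x + 2.
Check: g(0) = 2. ✓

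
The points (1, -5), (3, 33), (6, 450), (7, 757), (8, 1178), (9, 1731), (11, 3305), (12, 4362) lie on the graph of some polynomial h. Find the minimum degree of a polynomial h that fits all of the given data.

3

Divided differences on the nodes 1, 3, 6, 7, 8, 9, 11, 12:
  order 0: -5  33  450  757  1178  1731  3305  4362
  order 1: 19  139  307  421  553  787  1057
  order 2: 24  42  57  66  78  90
  order 3: 3  3  3  3  3
  order 4: 0  0  0  0
  order 5: 0  0  0
  order 6: 0  0
  order 7: 0
The order-3 divided differences are all 3 (nonzero) and every higher order vanishes, so the data lies on a polynomial of degree exactly 3.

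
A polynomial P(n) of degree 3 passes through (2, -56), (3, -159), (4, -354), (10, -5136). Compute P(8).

Using the Lagrange interpolation formula with nodes 2, 3, 4, 10:
  L_0(n) = (n - 3)(n - 4)(n - 10) / -16
  L_1(n) = (n - 2)(n - 4)(n - 10) / 7
  L_2(n) = (n - 2)(n - 3)(n - 10) / -12
  L_3(n) = (n - 2)(n - 3)(n - 4) / 336
Then P(n) = -56·L_0(n) - 159·L_1(n) - 354·L_2(n) - 5136·L_3(n).
Expanding and collecting terms gives P(n) = -5n^3 - n^2 - 3n - 6.
Evaluating at n = 8: P(8) = -2654.

-2654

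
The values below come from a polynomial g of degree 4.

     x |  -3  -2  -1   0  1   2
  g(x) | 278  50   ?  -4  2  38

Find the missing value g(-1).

On equispaced nodes a degree-4 polynomial has vanishing fifth forward difference, so
  - g(-3) + 5·g(-2) - 10·g(-1) + 10·g(0) - 5·g(1) + g(2) = 0.
Substituting the known values and solving for g(-1):
  -10·g(-1) = 40
  g(-1) = -4.

-4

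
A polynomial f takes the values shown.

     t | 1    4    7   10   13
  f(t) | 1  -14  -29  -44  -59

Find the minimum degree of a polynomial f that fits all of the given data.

Forward differences of the values at t = 1, 4, 7, 10, 13:
  f  : 1  -14  -29  -44  -59
  Δ  : -15  -15  -15  -15
  Δ^2: 0  0  0
  Δ^3: 0  0
  Δ^4: 0
The first differences are constant (-15) and nonzero, while all higher differences vanish, so the minimal degree is 1.

1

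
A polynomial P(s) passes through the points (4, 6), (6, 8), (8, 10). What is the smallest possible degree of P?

Forward differences of the values at s = 4, 6, 8:
  P  : 6  8  10
  Δ  : 2  2
  Δ^2: 0
The first differences are constant (2) and nonzero, while all higher differences vanish, so the minimal degree is 1.

1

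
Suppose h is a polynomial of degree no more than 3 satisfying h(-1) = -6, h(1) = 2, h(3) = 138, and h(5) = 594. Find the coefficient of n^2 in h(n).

Write h(n) = an^3 + bn^2 + cn + d. Substituting each data point gives a linear system:
  -a + b - c + d = -6
  a + b + c + d = 2
  27a + 9b + 3c + d = 138
  125a + 25b + 5c + d = 594
Solving the system yields a = 4, b = 4, c = 0, d = -6.
So h(n) = 4n^3 + 4n^2 - 6.
The coefficient of n^2 is 4.

4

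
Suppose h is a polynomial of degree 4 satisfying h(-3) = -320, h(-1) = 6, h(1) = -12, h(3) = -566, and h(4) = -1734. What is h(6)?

Using the Lagrange interpolation formula with nodes -3, -1, 1, 3, 4:
  L_0(x) = (x + 1)(x - 1)(x - 3)(x - 4) / 336
  L_1(x) = (x + 3)(x - 1)(x - 3)(x - 4) / -80
  L_2(x) = (x + 3)(x + 1)(x - 3)(x - 4) / 48
  L_3(x) = (x + 3)(x + 1)(x - 1)(x - 4) / -48
  L_4(x) = (x + 3)(x + 1)(x - 1)(x - 3) / 105
Then h(x) = -320·L_0(x) + 6·L_1(x) - 12·L_2(x) - 566·L_3(x) - 1734·L_4(x).
Expanding and collecting terms gives h(x) = -6x^4 - 4x^3 + 5x^2 - 5x - 2.
Evaluating at x = 6: h(6) = -8492.

-8492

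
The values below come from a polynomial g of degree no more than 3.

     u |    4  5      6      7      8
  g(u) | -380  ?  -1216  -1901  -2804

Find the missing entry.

-719

The 4 known points determine the degree-3 polynomial uniquely.
Write g(u) = au^3 + bu^2 + cu + d. Substituting each data point gives a linear system:
  64a + 16b + 4c + d = -380
  216a + 36b + 6c + d = -1216
  343a + 49b + 7c + d = -1901
  512a + 64b + 8c + d = -2804
Solving the system yields a = -5, b = -4, c = 2, d = -4.
So g(u) = -5u³ - 4u² + 2u - 4.
Then g(5) = -719.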